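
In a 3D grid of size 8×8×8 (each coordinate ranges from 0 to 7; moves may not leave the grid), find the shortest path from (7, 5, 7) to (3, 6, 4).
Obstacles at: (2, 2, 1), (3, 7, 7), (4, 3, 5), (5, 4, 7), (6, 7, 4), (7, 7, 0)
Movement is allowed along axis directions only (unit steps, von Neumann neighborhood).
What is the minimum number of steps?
8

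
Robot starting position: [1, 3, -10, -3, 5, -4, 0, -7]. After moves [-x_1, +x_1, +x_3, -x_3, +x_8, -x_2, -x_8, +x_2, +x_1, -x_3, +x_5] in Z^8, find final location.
(2, 3, -11, -3, 6, -4, 0, -7)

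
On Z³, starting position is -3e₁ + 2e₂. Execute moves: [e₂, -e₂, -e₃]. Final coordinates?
(-3, 2, -1)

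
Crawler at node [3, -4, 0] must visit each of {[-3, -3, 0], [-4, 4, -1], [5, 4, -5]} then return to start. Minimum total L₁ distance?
44
(one optimal route: (3, -4, 0) → (-3, -3, 0) → (-4, 4, -1) → (5, 4, -5) → (3, -4, 0))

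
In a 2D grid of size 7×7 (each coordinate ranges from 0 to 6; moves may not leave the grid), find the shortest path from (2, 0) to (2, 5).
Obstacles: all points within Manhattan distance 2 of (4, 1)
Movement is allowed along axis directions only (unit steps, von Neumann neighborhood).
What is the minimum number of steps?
7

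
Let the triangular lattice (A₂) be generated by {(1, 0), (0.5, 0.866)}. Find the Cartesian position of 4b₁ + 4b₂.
(6, 3.464)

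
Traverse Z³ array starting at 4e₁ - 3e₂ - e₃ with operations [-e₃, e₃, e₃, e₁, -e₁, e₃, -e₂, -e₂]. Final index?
(4, -5, 1)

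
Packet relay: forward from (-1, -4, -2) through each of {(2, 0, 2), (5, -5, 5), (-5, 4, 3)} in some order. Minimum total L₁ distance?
37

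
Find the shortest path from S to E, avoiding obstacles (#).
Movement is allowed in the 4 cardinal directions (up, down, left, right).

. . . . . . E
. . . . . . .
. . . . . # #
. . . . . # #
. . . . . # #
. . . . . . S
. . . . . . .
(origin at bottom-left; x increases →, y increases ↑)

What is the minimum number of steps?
9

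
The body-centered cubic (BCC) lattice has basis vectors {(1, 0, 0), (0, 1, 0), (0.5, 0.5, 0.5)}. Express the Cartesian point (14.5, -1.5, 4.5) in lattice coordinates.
10b₁ - 6b₂ + 9b₃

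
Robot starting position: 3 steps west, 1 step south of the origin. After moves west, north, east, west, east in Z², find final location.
(-3, 0)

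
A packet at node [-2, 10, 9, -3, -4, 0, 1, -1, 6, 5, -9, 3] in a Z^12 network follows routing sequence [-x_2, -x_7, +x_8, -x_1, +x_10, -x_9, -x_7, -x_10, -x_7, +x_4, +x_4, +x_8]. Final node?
(-3, 9, 9, -1, -4, 0, -2, 1, 5, 5, -9, 3)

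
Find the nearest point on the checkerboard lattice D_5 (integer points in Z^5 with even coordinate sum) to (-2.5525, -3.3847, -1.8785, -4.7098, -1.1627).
(-3, -3, -2, -5, -1)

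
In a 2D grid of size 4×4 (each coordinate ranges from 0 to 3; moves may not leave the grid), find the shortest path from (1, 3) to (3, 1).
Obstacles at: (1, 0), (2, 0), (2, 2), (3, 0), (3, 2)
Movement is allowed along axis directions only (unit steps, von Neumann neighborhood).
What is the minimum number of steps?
4
(one shortest path: (1, 3) → (1, 2) → (1, 1) → (2, 1) → (3, 1))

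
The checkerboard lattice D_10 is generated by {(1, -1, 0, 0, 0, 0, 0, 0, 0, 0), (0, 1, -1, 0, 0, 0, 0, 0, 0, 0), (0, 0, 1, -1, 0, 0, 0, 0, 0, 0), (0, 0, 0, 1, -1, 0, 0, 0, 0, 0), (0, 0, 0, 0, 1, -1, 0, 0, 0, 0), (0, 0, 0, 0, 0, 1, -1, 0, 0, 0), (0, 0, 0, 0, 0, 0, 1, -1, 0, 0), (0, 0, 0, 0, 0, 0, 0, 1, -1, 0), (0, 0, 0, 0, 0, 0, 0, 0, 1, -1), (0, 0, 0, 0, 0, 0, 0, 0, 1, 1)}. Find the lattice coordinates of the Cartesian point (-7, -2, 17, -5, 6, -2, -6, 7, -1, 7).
-7b₁ - 9b₂ + 8b₃ + 3b₄ + 9b₅ + 7b₆ + b₇ + 8b₈ + 7b₁₀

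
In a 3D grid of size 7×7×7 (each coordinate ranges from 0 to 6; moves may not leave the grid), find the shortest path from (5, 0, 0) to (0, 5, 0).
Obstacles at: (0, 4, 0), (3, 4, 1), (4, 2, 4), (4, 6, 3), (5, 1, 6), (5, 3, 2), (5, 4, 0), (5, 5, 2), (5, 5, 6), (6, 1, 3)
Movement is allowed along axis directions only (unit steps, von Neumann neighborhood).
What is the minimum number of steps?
10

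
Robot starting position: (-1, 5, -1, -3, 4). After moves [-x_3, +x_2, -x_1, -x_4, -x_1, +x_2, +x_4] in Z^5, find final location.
(-3, 7, -2, -3, 4)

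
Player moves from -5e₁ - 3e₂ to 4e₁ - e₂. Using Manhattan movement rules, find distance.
11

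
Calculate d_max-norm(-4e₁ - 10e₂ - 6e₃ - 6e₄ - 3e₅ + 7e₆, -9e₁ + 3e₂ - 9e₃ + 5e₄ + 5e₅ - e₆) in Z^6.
13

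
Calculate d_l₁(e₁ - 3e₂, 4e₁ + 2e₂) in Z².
8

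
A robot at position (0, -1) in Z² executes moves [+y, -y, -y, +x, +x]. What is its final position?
(2, -2)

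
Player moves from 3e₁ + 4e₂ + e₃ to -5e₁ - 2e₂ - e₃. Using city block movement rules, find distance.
16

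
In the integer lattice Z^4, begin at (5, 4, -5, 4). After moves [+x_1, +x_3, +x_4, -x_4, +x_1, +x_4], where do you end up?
(7, 4, -4, 5)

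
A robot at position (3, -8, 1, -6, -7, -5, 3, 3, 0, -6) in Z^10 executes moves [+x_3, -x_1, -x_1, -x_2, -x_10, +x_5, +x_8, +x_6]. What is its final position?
(1, -9, 2, -6, -6, -4, 3, 4, 0, -7)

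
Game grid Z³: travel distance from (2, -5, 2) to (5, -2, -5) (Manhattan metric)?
13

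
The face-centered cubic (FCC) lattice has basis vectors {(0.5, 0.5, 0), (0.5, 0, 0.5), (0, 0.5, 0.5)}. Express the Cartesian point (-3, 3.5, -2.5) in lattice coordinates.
3b₁ - 9b₂ + 4b₃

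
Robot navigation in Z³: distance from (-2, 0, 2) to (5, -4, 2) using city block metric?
11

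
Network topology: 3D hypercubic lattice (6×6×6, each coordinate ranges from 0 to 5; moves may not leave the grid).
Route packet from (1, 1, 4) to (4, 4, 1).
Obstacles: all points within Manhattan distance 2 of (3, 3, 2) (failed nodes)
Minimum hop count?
11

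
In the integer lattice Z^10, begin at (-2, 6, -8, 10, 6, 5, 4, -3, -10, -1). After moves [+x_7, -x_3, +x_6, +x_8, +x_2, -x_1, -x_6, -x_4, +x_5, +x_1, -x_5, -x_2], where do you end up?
(-2, 6, -9, 9, 6, 5, 5, -2, -10, -1)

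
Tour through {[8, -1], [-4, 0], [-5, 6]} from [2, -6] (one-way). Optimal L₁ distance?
31
(one optimal route: (2, -6) → (8, -1) → (-4, 0) → (-5, 6))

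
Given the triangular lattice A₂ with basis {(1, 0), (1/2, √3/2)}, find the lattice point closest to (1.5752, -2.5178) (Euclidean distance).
(1.5, -2.598)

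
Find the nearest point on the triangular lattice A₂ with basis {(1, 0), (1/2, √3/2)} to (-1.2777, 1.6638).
(-1, 1.732)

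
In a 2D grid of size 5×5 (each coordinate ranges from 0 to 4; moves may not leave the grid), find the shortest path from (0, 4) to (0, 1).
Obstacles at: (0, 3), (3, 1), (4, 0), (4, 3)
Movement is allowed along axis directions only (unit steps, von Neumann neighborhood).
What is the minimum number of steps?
5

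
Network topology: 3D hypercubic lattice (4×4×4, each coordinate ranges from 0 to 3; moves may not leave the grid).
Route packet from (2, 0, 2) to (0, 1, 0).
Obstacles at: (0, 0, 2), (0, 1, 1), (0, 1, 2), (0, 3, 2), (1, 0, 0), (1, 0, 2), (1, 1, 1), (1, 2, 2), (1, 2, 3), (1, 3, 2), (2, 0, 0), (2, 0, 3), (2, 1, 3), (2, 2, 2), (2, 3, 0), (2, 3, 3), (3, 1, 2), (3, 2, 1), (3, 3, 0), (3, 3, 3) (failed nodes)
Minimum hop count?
5
(one shortest path: (2, 0, 2) → (2, 1, 2) → (2, 1, 1) → (2, 1, 0) → (1, 1, 0) → (0, 1, 0))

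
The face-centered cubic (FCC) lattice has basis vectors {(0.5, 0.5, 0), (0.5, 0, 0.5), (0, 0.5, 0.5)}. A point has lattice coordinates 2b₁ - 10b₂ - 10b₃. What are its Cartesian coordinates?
(-4, -4, -10)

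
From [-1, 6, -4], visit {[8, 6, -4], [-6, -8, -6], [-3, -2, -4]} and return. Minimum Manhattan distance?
60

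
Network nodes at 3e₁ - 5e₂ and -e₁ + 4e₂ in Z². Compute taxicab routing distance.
13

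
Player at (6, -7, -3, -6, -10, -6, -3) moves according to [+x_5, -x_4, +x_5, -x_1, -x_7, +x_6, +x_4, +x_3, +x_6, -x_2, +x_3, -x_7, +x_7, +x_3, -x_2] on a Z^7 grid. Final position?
(5, -9, 0, -6, -8, -4, -4)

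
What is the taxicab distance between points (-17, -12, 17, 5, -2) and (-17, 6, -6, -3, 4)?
55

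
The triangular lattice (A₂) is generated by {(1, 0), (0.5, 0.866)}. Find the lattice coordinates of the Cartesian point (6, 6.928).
2b₁ + 8b₂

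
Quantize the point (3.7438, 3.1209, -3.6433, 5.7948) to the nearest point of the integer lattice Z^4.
(4, 3, -4, 6)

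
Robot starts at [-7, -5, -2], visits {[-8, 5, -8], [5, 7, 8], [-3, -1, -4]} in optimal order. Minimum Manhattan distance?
56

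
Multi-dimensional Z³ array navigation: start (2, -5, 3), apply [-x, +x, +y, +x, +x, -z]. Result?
(4, -4, 2)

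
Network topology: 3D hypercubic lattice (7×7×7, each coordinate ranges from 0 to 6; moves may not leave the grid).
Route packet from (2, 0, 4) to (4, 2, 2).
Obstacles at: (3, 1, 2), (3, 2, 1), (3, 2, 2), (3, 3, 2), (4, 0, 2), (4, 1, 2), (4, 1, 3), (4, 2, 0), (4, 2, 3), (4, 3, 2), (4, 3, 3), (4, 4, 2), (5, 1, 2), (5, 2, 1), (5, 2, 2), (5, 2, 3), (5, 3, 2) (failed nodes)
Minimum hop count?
8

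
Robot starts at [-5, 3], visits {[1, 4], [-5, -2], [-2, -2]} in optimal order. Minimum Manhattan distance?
17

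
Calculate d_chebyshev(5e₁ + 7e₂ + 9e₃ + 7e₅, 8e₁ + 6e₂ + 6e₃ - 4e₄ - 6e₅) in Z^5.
13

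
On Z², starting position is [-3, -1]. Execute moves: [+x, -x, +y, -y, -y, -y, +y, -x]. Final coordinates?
(-4, -2)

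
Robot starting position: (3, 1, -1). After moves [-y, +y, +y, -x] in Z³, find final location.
(2, 2, -1)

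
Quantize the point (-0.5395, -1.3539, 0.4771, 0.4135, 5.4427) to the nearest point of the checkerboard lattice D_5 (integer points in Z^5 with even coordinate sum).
(-1, -1, 1, 0, 5)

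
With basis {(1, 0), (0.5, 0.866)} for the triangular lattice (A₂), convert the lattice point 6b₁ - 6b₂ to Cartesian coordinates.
(3, -5.196)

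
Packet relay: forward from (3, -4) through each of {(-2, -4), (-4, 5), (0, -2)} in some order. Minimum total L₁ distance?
20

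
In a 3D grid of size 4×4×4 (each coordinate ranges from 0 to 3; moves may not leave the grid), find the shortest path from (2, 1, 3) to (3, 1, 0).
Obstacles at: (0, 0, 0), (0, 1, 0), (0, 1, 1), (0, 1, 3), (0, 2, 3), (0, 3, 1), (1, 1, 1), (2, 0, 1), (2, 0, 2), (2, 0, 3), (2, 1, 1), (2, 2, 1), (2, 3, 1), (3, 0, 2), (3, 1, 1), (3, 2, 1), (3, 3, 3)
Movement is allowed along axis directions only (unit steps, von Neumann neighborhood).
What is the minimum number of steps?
8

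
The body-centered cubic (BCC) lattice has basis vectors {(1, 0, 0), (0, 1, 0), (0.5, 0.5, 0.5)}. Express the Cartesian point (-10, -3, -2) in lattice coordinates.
-8b₁ - b₂ - 4b₃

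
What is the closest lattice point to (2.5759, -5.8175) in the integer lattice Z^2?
(3, -6)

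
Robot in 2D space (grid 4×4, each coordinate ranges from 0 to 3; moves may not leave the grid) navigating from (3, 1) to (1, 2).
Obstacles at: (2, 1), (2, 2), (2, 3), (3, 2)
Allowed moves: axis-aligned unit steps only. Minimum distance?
5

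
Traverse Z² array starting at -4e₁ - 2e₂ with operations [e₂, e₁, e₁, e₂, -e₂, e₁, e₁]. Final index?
(0, -1)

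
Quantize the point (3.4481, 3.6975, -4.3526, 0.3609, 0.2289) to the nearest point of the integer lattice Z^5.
(3, 4, -4, 0, 0)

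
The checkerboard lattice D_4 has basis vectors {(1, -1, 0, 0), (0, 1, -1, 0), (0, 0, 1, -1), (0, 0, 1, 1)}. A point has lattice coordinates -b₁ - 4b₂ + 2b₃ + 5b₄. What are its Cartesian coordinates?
(-1, -3, 11, 3)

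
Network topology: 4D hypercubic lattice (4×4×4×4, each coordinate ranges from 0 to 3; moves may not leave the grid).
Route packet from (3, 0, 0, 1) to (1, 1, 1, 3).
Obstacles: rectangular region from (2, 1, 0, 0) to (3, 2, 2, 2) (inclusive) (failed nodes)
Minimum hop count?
6
(one shortest path: (3, 0, 0, 1) → (2, 0, 0, 1) → (1, 0, 0, 1) → (1, 1, 0, 1) → (1, 1, 1, 1) → (1, 1, 1, 2) → (1, 1, 1, 3))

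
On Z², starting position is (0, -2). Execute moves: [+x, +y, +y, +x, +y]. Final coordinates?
(2, 1)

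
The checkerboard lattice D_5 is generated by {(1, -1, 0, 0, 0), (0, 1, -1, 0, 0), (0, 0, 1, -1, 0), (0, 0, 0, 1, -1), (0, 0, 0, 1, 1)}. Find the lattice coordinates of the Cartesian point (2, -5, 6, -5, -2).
2b₁ - 3b₂ + 3b₃ - 2b₅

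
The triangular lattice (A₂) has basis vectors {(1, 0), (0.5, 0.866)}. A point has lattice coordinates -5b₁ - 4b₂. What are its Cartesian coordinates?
(-7, -3.464)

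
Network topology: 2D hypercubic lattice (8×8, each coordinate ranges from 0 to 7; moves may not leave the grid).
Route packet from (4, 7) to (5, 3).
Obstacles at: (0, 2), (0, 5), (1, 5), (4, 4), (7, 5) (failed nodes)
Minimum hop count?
5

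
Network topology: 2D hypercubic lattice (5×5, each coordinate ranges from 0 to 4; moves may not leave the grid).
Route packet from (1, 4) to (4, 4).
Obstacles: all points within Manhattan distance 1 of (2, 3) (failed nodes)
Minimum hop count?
11
(one shortest path: (1, 4) → (0, 4) → (0, 3) → (0, 2) → (1, 2) → (1, 1) → (2, 1) → (3, 1) → (4, 1) → (4, 2) → (4, 3) → (4, 4))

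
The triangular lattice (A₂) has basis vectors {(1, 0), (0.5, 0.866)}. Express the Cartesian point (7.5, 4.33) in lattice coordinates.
5b₁ + 5b₂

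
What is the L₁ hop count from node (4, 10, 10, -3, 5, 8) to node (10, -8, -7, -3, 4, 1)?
49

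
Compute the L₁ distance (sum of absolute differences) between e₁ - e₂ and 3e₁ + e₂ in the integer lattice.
4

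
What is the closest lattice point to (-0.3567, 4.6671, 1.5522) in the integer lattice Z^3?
(0, 5, 2)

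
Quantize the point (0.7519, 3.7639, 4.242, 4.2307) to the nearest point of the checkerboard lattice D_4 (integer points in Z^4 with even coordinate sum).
(0, 4, 4, 4)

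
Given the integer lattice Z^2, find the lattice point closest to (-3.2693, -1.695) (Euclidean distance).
(-3, -2)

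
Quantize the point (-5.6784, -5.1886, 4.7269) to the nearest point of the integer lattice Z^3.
(-6, -5, 5)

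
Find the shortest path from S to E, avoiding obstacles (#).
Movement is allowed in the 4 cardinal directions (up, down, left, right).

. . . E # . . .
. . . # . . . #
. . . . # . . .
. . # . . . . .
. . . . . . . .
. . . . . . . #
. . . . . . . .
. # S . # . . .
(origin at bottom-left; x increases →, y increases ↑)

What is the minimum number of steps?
10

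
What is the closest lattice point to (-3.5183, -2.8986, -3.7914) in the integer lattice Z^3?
(-4, -3, -4)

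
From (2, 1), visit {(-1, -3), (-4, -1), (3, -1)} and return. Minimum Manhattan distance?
22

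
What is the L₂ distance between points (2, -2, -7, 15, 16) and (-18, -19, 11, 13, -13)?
43.1045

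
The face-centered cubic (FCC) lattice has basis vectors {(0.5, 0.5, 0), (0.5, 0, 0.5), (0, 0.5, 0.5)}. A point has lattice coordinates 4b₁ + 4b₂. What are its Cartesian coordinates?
(4, 2, 2)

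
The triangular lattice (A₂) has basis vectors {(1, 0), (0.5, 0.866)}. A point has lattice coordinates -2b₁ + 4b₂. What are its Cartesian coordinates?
(0, 3.464)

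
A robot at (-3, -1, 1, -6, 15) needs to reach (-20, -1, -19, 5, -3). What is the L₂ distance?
33.6749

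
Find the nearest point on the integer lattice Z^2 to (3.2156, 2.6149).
(3, 3)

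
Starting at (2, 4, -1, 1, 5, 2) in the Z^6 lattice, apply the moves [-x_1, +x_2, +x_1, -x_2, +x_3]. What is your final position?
(2, 4, 0, 1, 5, 2)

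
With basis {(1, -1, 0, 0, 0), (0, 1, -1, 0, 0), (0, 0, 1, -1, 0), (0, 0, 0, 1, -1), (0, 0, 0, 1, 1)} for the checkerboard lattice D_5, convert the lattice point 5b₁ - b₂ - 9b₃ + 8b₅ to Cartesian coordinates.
(5, -6, -8, 17, 8)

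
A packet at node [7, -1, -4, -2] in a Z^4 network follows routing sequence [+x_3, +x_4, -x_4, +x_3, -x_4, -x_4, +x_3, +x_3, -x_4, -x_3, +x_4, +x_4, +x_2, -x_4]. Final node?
(7, 0, -1, -4)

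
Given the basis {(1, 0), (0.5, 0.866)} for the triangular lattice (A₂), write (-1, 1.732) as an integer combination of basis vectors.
-2b₁ + 2b₂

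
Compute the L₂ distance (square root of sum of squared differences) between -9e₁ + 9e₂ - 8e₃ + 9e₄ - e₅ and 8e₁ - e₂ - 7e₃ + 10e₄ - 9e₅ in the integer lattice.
21.3307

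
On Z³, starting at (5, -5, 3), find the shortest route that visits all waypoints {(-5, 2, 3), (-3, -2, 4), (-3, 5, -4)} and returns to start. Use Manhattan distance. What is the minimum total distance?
56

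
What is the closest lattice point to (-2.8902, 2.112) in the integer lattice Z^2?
(-3, 2)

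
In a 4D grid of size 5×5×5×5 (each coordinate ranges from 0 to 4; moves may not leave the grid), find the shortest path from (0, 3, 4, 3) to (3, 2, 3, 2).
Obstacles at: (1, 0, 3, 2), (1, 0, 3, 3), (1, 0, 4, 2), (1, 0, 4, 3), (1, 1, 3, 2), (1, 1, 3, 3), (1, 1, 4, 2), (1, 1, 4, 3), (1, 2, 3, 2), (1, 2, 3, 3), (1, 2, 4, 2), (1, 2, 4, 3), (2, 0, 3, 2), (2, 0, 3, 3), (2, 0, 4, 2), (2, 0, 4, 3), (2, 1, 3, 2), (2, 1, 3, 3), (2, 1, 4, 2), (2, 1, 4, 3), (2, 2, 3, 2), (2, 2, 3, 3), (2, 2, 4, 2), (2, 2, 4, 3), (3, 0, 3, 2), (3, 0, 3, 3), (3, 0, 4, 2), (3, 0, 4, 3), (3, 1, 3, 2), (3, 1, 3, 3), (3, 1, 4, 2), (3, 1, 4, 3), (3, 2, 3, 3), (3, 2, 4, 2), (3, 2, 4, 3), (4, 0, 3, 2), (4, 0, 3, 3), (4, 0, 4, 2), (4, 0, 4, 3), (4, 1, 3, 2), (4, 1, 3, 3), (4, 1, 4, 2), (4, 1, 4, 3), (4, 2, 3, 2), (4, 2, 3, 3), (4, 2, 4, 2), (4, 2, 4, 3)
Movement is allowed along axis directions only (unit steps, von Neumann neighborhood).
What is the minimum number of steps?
6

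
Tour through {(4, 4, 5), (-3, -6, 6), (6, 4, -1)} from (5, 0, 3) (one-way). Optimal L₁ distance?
35
(one optimal route: (5, 0, 3) → (6, 4, -1) → (4, 4, 5) → (-3, -6, 6))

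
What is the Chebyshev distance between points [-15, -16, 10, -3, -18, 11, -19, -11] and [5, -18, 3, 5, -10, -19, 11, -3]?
30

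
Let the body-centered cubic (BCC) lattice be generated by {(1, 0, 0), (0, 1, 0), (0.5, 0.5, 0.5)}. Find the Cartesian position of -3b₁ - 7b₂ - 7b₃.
(-6.5, -10.5, -3.5)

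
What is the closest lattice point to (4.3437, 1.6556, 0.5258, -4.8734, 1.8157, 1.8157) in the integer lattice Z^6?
(4, 2, 1, -5, 2, 2)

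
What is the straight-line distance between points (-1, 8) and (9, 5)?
10.4403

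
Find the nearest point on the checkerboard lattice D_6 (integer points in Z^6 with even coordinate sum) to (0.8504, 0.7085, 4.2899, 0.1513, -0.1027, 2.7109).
(1, 0, 4, 0, 0, 3)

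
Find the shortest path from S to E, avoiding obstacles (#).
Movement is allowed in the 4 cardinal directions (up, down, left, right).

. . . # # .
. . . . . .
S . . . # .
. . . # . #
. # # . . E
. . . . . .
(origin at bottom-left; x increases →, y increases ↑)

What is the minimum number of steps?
9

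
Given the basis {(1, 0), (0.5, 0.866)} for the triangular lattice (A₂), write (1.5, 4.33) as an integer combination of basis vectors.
-b₁ + 5b₂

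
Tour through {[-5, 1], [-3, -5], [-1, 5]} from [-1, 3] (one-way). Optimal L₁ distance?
18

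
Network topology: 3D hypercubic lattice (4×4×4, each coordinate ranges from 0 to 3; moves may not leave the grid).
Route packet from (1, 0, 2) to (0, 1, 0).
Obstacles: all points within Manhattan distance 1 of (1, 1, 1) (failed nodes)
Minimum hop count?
4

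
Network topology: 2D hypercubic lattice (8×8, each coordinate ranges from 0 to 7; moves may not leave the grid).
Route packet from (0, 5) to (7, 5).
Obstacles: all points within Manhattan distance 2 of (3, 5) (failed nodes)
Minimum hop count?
13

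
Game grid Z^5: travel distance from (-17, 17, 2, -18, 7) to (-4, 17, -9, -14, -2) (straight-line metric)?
19.6723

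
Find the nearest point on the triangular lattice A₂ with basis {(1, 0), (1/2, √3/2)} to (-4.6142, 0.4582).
(-4.5, 0.866)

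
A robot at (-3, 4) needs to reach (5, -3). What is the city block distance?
15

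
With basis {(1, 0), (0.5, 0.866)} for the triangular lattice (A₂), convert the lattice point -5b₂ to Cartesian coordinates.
(-2.5, -4.33)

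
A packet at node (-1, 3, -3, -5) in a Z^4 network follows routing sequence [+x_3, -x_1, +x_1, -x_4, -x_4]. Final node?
(-1, 3, -2, -7)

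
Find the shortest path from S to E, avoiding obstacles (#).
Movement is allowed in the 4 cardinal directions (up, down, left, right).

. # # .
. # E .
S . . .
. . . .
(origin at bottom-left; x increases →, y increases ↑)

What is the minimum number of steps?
3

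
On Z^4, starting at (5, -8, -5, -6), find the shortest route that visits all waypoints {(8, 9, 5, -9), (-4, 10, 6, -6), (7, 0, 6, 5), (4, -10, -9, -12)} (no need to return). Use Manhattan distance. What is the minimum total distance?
100
(one optimal route: (5, -8, -5, -6) → (4, -10, -9, -12) → (7, 0, 6, 5) → (8, 9, 5, -9) → (-4, 10, 6, -6))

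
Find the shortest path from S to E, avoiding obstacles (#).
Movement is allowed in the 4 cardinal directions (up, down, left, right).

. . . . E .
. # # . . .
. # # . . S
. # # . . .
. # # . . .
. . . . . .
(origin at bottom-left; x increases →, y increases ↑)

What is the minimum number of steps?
3
(one shortest path: (5, 3) → (4, 3) → (4, 4) → (4, 5))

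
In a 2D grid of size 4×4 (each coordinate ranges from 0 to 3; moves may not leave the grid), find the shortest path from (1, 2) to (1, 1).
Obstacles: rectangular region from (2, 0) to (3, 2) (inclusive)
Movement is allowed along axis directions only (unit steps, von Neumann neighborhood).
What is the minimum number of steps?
1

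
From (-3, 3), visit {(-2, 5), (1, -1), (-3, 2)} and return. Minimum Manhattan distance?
20
(one optimal route: (-3, 3) → (-2, 5) → (1, -1) → (-3, 2) → (-3, 3))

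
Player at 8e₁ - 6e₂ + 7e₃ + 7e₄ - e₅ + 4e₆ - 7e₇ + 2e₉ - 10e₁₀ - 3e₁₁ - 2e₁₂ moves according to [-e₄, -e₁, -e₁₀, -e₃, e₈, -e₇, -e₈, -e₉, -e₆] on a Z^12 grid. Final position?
(7, -6, 6, 6, -1, 3, -8, 0, 1, -11, -3, -2)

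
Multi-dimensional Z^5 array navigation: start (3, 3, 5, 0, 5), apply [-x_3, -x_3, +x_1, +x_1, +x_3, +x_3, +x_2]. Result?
(5, 4, 5, 0, 5)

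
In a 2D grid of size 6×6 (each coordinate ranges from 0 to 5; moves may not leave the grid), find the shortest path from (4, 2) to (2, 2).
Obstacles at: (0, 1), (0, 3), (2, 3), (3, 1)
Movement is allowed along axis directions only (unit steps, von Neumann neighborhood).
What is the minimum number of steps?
2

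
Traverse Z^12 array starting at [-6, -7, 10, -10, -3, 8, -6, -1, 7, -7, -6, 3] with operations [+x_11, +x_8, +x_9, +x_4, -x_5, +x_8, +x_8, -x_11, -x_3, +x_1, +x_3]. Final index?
(-5, -7, 10, -9, -4, 8, -6, 2, 8, -7, -6, 3)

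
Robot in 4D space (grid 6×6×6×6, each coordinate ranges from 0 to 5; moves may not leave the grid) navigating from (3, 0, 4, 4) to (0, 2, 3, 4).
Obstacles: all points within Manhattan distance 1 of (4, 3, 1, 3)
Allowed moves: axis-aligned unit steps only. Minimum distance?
6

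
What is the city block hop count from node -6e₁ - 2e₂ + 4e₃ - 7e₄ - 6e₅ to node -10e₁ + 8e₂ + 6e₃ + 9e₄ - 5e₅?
33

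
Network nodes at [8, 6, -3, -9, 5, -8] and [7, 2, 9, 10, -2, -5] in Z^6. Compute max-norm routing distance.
19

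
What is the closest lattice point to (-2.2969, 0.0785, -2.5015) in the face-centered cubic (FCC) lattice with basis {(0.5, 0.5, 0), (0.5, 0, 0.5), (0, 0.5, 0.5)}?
(-2.5, 0, -2.5)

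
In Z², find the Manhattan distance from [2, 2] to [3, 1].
2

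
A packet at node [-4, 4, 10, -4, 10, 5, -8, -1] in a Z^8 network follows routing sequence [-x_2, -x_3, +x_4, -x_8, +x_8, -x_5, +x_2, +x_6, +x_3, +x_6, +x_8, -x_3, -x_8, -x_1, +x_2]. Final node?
(-5, 5, 9, -3, 9, 7, -8, -1)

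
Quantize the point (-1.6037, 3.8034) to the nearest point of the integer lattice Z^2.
(-2, 4)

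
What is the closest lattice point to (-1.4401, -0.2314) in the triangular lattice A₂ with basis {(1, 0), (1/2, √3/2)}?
(-1, 0)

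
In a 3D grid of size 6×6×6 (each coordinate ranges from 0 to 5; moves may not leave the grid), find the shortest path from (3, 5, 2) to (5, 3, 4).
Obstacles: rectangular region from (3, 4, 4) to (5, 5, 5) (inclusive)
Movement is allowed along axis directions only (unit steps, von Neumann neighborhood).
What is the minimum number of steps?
6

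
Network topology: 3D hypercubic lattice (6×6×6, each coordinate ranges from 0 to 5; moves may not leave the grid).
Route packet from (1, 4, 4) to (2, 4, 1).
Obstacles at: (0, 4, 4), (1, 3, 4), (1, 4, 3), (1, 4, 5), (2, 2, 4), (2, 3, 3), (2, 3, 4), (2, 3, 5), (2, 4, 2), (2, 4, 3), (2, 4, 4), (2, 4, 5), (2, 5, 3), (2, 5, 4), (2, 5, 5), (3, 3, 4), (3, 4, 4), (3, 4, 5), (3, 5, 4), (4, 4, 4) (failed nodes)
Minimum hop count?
6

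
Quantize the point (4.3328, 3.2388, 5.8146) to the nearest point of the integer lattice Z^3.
(4, 3, 6)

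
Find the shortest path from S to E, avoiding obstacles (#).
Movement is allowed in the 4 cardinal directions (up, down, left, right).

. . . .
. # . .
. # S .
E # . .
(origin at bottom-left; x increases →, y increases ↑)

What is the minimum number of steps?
7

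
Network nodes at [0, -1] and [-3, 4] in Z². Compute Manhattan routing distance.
8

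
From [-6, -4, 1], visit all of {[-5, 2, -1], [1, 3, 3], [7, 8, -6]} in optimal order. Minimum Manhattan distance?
40
(one optimal route: (-6, -4, 1) → (-5, 2, -1) → (1, 3, 3) → (7, 8, -6))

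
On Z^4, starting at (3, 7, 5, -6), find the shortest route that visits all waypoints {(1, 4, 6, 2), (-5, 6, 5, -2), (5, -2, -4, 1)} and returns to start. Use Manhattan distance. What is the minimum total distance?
74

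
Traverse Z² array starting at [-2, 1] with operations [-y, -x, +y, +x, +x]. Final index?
(-1, 1)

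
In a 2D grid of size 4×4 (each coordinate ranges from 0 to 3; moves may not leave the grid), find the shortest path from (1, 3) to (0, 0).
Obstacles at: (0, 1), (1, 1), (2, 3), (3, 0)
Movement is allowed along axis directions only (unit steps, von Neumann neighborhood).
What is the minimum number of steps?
6
(one shortest path: (1, 3) → (1, 2) → (2, 2) → (2, 1) → (2, 0) → (1, 0) → (0, 0))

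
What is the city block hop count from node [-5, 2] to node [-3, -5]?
9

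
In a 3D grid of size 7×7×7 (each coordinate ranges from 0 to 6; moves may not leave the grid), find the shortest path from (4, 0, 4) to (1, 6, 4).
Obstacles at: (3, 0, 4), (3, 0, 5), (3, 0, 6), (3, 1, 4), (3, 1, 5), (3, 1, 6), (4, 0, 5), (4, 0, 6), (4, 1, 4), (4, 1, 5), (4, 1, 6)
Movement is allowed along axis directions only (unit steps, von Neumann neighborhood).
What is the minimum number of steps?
11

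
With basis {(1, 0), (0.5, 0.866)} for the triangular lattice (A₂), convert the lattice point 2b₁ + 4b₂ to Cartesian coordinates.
(4, 3.464)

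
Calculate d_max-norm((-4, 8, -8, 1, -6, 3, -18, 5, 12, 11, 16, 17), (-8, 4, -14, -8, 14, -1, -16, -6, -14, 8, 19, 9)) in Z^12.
26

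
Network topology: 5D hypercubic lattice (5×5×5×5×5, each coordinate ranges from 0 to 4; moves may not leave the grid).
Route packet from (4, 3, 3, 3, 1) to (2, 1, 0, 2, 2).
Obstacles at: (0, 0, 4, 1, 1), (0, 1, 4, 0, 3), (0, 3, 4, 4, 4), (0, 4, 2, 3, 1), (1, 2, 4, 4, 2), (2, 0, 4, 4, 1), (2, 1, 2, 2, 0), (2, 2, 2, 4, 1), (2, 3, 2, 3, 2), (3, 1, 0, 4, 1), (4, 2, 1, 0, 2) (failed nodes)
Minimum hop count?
9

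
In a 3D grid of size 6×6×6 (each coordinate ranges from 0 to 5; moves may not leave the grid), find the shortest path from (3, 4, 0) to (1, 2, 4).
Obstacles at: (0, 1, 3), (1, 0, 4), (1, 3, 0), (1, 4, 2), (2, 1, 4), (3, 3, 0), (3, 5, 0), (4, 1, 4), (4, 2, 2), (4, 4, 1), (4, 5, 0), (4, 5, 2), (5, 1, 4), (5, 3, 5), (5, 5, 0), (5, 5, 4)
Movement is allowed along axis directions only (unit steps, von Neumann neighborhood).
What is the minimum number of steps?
8
(one shortest path: (3, 4, 0) → (2, 4, 0) → (1, 4, 0) → (1, 4, 1) → (1, 3, 1) → (1, 2, 1) → (1, 2, 2) → (1, 2, 3) → (1, 2, 4))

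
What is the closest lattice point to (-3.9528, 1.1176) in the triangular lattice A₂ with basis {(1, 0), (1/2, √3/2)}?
(-3.5, 0.866)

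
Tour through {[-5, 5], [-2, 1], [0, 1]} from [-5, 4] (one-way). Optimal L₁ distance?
10
(one optimal route: (-5, 4) → (-5, 5) → (-2, 1) → (0, 1))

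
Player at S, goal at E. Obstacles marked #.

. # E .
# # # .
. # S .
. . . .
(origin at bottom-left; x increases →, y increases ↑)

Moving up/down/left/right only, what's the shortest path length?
4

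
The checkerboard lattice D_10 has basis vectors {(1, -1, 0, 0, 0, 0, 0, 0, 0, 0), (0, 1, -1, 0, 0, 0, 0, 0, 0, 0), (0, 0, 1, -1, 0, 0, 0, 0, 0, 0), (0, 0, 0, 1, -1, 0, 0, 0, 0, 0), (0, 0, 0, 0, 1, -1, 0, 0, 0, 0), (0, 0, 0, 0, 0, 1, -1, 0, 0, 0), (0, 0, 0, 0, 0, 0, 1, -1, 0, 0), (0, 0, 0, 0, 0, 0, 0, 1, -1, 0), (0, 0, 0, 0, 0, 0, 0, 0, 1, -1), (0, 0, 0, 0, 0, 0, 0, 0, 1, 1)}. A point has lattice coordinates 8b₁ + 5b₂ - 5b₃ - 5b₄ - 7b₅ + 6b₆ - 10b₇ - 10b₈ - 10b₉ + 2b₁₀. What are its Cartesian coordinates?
(8, -3, -10, 0, -2, 13, -16, 0, 2, 12)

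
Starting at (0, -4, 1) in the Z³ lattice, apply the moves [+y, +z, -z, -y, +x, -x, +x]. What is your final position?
(1, -4, 1)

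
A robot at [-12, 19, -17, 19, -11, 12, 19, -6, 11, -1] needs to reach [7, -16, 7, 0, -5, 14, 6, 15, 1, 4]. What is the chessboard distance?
35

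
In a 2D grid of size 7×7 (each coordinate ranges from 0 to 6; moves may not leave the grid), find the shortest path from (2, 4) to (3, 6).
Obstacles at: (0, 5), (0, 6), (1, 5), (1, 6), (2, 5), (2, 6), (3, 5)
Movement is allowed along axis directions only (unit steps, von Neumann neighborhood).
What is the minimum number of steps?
5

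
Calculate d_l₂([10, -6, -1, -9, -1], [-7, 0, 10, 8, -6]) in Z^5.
27.5681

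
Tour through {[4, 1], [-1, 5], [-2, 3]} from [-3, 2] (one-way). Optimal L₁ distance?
14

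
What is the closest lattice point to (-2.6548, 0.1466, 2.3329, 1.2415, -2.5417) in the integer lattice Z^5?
(-3, 0, 2, 1, -3)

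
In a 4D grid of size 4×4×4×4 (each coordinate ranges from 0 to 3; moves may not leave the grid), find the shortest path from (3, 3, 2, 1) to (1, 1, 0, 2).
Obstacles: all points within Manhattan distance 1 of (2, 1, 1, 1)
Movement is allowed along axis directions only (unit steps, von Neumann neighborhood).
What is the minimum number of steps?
7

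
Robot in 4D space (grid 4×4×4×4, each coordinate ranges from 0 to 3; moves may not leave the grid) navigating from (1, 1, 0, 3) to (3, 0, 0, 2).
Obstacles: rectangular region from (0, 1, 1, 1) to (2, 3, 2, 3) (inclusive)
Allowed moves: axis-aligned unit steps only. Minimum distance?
4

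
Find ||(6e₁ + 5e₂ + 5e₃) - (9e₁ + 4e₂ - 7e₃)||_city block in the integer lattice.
16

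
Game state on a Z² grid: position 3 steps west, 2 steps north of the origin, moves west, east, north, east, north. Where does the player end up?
(-2, 4)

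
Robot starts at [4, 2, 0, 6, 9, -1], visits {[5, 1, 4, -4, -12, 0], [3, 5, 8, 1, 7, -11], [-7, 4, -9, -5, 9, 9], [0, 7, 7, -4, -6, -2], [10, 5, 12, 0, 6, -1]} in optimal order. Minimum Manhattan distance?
167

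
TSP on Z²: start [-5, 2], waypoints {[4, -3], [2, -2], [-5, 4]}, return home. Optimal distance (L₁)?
32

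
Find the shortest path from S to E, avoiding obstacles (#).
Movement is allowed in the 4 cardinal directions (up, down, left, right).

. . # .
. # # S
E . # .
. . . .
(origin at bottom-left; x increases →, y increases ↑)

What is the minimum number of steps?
6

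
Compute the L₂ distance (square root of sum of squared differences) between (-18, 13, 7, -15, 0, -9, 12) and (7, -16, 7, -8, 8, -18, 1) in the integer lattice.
42.2019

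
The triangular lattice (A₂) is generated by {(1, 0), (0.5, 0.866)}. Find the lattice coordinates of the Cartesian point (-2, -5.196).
b₁ - 6b₂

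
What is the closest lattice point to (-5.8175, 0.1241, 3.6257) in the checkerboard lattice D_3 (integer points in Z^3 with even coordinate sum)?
(-6, 0, 4)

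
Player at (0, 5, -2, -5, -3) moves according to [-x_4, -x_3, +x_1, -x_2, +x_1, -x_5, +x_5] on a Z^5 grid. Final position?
(2, 4, -3, -6, -3)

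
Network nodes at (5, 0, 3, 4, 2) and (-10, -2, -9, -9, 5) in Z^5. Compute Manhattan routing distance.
45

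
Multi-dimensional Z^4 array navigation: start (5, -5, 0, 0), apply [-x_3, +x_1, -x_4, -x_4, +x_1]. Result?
(7, -5, -1, -2)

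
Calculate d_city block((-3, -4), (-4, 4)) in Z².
9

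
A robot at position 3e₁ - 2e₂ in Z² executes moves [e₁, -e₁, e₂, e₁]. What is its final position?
(4, -1)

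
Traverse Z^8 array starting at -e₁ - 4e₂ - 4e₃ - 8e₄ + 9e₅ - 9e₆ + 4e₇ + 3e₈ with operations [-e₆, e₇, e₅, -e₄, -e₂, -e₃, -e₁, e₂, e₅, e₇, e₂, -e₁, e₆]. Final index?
(-3, -3, -5, -9, 11, -9, 6, 3)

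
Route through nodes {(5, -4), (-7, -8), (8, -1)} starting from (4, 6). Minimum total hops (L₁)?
33
(one optimal route: (4, 6) → (8, -1) → (5, -4) → (-7, -8))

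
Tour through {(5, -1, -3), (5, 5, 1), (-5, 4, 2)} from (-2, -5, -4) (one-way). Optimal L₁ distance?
34
(one optimal route: (-2, -5, -4) → (5, -1, -3) → (5, 5, 1) → (-5, 4, 2))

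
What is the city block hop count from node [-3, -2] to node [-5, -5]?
5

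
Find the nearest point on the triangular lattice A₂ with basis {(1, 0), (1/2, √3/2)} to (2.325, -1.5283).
(2, -1.732)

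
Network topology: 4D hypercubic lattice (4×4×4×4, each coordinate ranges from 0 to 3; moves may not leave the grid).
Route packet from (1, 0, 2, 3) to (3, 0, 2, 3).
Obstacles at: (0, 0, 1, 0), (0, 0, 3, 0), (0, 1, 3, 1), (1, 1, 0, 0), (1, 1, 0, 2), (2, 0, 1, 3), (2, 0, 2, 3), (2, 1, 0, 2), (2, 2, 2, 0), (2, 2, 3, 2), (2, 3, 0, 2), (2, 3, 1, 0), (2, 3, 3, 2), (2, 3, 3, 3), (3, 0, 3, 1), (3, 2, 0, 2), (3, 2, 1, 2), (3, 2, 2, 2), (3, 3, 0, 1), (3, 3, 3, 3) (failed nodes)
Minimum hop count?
4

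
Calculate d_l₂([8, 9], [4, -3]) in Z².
12.6491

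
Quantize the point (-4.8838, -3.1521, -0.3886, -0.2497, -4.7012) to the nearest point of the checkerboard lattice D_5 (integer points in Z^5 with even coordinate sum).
(-5, -3, -1, 0, -5)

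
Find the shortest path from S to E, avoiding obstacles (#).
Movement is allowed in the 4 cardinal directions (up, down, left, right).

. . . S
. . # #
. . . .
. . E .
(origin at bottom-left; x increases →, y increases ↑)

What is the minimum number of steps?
6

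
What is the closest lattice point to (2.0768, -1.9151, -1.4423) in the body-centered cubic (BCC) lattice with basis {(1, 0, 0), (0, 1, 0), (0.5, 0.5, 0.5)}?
(2, -2, -1)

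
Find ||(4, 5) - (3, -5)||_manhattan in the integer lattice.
11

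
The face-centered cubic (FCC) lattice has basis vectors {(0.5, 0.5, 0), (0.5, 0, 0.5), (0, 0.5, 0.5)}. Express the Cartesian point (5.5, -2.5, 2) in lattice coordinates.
b₁ + 10b₂ - 6b₃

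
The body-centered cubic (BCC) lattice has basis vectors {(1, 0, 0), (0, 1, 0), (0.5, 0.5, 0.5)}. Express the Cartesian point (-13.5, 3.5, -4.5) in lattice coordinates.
-9b₁ + 8b₂ - 9b₃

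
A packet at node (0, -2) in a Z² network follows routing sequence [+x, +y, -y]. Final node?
(1, -2)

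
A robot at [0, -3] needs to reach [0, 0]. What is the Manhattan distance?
3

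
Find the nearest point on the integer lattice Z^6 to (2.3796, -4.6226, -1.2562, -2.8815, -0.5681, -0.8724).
(2, -5, -1, -3, -1, -1)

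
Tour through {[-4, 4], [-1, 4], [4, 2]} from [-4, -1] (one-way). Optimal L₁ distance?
15
(one optimal route: (-4, -1) → (-4, 4) → (-1, 4) → (4, 2))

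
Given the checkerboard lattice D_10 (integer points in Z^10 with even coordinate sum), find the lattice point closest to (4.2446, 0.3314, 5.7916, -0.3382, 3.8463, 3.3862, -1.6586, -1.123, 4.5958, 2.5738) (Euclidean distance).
(4, 0, 6, 0, 4, 3, -2, -1, 5, 3)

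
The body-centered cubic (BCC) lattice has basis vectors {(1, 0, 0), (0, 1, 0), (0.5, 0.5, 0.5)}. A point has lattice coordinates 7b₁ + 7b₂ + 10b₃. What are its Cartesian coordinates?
(12, 12, 5)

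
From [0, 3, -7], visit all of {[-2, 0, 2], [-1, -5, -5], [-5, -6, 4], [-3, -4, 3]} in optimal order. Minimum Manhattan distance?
35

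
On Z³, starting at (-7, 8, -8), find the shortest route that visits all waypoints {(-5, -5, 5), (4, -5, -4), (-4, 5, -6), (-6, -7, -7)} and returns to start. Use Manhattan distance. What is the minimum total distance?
78
(one optimal route: (-7, 8, -8) → (-4, 5, -6) → (4, -5, -4) → (-5, -5, 5) → (-6, -7, -7) → (-7, 8, -8))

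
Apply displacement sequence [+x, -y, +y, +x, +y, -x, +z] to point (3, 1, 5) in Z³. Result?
(4, 2, 6)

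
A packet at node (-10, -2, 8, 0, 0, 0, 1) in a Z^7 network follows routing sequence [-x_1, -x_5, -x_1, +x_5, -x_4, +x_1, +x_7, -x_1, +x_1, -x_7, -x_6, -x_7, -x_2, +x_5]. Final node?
(-11, -3, 8, -1, 1, -1, 0)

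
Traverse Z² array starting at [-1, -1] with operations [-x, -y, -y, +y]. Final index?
(-2, -2)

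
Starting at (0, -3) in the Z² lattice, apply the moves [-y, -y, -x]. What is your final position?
(-1, -5)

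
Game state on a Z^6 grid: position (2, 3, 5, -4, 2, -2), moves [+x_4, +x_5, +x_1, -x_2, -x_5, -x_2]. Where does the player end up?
(3, 1, 5, -3, 2, -2)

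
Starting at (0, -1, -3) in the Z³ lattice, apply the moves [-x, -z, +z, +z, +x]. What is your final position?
(0, -1, -2)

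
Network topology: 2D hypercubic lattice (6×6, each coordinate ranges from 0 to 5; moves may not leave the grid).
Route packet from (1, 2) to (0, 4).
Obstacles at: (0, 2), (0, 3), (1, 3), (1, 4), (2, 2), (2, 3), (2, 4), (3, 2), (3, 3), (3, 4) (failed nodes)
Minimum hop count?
13
(one shortest path: (1, 2) → (1, 1) → (2, 1) → (3, 1) → (4, 1) → (4, 2) → (4, 3) → (4, 4) → (4, 5) → (3, 5) → (2, 5) → (1, 5) → (0, 5) → (0, 4))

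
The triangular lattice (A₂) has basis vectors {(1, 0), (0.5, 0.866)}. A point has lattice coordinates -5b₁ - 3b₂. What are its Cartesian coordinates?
(-6.5, -2.598)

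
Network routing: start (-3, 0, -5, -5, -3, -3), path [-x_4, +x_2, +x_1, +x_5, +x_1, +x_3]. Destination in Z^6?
(-1, 1, -4, -6, -2, -3)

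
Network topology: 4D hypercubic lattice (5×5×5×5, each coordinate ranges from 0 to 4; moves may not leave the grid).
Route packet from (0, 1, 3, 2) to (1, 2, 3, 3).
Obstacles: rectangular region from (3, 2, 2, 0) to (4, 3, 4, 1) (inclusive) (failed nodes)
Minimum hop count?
3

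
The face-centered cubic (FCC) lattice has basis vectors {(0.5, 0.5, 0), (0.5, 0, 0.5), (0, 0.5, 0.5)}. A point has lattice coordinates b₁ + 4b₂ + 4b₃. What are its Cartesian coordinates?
(2.5, 2.5, 4)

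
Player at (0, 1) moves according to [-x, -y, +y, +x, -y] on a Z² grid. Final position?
(0, 0)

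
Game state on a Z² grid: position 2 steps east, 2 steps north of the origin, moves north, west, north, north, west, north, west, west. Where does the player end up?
(-2, 6)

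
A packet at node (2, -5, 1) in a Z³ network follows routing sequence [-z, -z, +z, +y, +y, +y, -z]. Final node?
(2, -2, -1)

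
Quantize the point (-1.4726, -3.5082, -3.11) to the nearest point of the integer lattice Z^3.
(-1, -4, -3)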